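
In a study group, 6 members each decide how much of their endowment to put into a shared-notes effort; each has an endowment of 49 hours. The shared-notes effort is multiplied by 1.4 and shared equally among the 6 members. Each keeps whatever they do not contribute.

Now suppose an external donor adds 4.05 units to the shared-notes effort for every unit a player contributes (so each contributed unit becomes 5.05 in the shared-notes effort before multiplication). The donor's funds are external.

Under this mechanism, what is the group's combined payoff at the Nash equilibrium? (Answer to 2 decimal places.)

2078.58 hours

The effective private return per unit is now 1.4 × 5.05 / 6 = 1.1783 > 1, so every player's dominant strategy flips to full contribution.
At the Nash equilibrium everyone contributes 49. Group total payoff = 1.4 × 5.05 × 294 = 2078.58.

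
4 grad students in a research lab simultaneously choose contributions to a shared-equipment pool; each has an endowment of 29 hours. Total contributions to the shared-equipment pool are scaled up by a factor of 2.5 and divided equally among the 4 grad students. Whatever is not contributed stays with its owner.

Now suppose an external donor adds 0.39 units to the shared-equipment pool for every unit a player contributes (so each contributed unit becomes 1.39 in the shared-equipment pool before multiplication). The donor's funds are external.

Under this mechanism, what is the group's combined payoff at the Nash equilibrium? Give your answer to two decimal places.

With the mechanism, a contributed unit returns 2.5 × 1.39 / 4 = 0.8688 per unit of net cost — still below 1 — so contributing 0 remains dominant for every player.
Everyone keeps their endowment and the group total is 4 × 29 = 116.

116.00 hours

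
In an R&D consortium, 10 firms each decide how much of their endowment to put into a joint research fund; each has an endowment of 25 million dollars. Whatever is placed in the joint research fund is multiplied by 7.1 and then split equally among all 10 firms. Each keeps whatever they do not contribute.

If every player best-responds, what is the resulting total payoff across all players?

250.00 million dollars

Each contributed unit returns 7.1/10 = 0.7100 to its contributor — below 1 — so contributing 0 is dominant for every player. At the Nash equilibrium everyone keeps their 25, and the group total is 10 × 25 = 250.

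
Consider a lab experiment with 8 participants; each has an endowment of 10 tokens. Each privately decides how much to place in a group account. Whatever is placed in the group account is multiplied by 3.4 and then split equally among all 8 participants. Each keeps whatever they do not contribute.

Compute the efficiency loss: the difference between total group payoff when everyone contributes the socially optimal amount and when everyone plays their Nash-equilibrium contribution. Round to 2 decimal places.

192.00 tokens

Each contributed unit returns 3.4/8 = 0.4250 to its contributor — below 1 — so contributing 0 is dominant for every player. At the Nash equilibrium everyone keeps their 10, and the group total is 8 × 10 = 80.
Each contributed unit returns 3.400 to the group as a whole (0.4250 to each of 8 players), which exceeds 1, so the social optimum is full contribution: group total = 3.400 × 80 = 272.00.
Efficiency loss = 272.00 − 80 = 192.00.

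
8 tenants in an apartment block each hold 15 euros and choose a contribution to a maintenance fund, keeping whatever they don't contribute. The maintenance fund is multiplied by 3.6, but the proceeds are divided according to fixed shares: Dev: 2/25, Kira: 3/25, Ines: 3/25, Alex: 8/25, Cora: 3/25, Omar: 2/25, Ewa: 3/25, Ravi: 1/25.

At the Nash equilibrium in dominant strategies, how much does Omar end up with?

19.32 euros

A player with share s gets back 3.6·s per unit contributed, so full contribution is dominant for anyone with s > 1/3.6 = 0.2778 and zero contribution is dominant for anyone below.
Only Alex (8/25) clears that bar, contributing 15; the remaining 7 contribute 0. Total contributed: 15.
Omar keeps 15 and receives 3.6 × 15 × 2/25 = 4.32 from the maintenance fund, for a payoff of 19.32.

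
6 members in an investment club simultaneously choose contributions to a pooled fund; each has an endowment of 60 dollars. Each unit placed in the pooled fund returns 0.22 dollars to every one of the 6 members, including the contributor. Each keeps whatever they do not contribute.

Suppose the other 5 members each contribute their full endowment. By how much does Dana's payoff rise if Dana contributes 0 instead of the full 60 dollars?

Switching from a contribution of 60 to 0 lets Dana keep an extra 60 dollars, but lowers the pooled fund by 60, which costs Dana their own share of that drop: 0.22 × 60 = 13.20.
Net gain = 60 − 13.20 = 46.80. The private return per contributed unit (0.22) is below 1, so free-riding is indeed the best response regardless of what the others do.

46.80 dollars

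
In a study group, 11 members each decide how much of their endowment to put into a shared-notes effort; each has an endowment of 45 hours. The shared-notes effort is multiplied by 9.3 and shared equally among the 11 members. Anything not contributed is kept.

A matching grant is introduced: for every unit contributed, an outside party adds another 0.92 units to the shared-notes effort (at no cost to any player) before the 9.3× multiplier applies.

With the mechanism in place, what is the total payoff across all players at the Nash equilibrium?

8838.72 hours

With the mechanism, a contributed unit returns 9.3 × 1.92 / 11 = 1.6233 per unit of net cost to the contributor — now above 1 — so contributing fully is weakly dominant for every player.
At the Nash equilibrium everyone contributes 45. Group total payoff = 9.3 × 1.92 × 495 = 8838.72.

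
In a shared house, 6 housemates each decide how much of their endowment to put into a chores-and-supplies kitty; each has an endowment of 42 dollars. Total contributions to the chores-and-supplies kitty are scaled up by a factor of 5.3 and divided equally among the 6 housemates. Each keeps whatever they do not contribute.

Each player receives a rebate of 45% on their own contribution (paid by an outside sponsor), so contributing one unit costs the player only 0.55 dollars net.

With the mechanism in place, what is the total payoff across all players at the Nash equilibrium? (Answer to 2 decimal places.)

The effective private return per unit is now (5.3/6) / 0.55 = 1.6061 > 1, so every player's dominant strategy flips to full contribution.
So the Nash equilibrium is full contribution by all 6; the group earns 6 × (42 × 0.45 + 5.3 × 42) = 1449.00.

1449.00 dollars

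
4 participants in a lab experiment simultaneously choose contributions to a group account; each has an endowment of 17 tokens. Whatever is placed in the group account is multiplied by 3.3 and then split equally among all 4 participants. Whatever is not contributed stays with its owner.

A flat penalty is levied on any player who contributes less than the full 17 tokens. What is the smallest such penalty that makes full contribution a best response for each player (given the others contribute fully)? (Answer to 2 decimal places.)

Given the others contribute fully, the best deviation is to contribute 0 (any partial contribution still incurs the fine and gives up units whose private return 0.8250 is below 1).
Deviating from 17 to 0 saves 17 tokens but forfeits the deviator's share of the drop in the group account: 3.3/4 × 17 = 14.02.
So the deviation gain is 17 − 14.02 = 2.98, and the fine must be at least 2.98 tokens to wipe it out.

2.98 tokens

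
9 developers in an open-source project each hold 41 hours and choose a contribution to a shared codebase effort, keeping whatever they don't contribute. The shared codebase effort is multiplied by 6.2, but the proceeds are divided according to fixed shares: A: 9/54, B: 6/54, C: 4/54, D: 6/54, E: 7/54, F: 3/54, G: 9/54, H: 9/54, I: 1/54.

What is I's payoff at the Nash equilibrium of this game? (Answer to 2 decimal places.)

A player with share s gets back 6.2·s per unit contributed, so full contribution is dominant for anyone with s > 1/6.2 = 0.1613 and zero contribution is dominant for anyone below.
A, G and H clear that bar, contributing 41 each; the remaining 6 contribute 0. Total contributed: 123.
I keeps 41 and receives 6.2 × 123 × 1/54 = 14.12 from the shared codebase effort, for a payoff of 55.12.

55.12 hours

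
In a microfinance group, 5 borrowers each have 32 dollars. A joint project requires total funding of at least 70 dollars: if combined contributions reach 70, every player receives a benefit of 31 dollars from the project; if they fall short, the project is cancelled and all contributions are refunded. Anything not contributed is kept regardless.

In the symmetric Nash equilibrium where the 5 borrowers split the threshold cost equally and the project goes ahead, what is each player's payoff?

49 dollars

Equal share of the threshold: 70/5 = 14.
At this profile no one gains by cutting their contribution: any cut drops the total below 70, the project is cancelled, contributions are refunded, and the deviator ends with 32, which is less than 32 − 14 + 31 = 49. Contributing more than 14 just wastes the excess. So contributing exactly 14 is a best response.
Each player's payoff: 32 − 14 + 31 = 49.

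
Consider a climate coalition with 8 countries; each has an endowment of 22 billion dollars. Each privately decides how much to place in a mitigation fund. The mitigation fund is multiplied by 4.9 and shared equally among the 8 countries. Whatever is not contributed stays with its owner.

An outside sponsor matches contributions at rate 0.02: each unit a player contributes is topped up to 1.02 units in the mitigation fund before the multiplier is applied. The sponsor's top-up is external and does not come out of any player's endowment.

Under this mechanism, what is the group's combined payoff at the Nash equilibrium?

With the mechanism, a contributed unit returns 4.9 × 1.02 / 8 = 0.6248 per unit of net cost — still below 1 — so contributing 0 remains dominant for every player.
Everyone keeps their endowment and the group total is 8 × 22 = 176.

176.00 billion dollars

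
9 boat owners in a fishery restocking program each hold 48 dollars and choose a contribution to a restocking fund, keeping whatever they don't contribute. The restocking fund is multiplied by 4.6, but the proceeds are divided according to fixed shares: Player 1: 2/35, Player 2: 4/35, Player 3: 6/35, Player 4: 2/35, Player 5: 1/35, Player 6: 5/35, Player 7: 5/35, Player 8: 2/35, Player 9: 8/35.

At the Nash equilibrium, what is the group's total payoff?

604.80 dollars

For player j, contributing a unit is worthwhile iff 4.6 × (j's share) ≥ 1, i.e. iff j's share is at least 0.2174.
The only share above 0.2174 is Player 9's 8/35, contributing 48; the remaining 8 contribute 0. Total contributed: 48.
The restocking fund pays out 4.6 × 48 = 220.80 in total (split across the unequal shares, but the aggregate is all that matters for the group sum).
The 8 free-riders keep 48 each, adding 384. Group total = 384 + 220.80 = 604.80.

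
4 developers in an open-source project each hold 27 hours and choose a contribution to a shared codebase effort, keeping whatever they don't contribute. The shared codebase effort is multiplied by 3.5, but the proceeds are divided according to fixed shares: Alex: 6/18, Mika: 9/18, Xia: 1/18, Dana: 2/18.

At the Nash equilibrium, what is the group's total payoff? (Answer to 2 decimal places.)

243.00 hours

Player j's private return per contributed unit is 3.5 × (j's share). Contributing is weakly dominant for j when that share is at least 1/3.5 = 0.2857, and contributing 0 is dominant otherwise.
Alex and Mika clear that bar, contributing 27 each; the remaining 2 contribute 0. Total contributed: 54.
The shared codebase effort pays out 3.5 × 54 = 189.00 in total (split across the unequal shares, but the aggregate is all that matters for the group sum).
The 2 free-riders keep 27 each, adding 54. Group total = 54 + 189.00 = 243.00.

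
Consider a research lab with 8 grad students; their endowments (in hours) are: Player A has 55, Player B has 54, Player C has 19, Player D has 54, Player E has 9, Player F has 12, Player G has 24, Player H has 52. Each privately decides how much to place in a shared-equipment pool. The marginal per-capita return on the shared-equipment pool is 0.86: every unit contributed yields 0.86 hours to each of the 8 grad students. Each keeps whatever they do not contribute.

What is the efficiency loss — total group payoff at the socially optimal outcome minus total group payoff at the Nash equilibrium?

1640.52 hours

The private return per contributed unit is 0.86 < 1 for everyone, so the Nash equilibrium is zero contribution and the group total is Σ E_j = 55 + 54 + 19 + 54 + 9 + 12 + 24 + 52 = 279.
Each contributed unit returns 6.880 to the group, so the social optimum is full contribution by everyone: group total = 6.880 × 279 = 1919.52.
Efficiency loss = (6.880 − 1) × 279 = 1640.52.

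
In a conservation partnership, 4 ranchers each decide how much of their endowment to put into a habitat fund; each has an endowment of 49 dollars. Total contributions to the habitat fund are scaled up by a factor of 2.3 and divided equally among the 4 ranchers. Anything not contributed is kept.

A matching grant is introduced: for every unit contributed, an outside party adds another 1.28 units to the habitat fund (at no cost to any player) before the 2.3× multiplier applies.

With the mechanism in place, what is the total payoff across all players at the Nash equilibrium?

1027.82 dollars

The effective private return per unit is now 2.3 × 2.28 / 4 = 1.3110 > 1, so every player's dominant strategy flips to full contribution.
At the Nash equilibrium everyone contributes 49. Group total payoff = 2.3 × 2.28 × 196 = 1027.82.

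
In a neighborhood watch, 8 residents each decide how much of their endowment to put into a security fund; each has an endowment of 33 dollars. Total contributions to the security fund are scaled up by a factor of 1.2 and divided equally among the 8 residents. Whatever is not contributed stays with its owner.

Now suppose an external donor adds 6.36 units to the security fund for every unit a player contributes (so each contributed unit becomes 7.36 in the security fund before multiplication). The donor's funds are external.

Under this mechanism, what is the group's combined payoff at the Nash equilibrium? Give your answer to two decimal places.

The effective private return per unit is now 1.2 × 7.36 / 8 = 1.1040 > 1, so every player's dominant strategy flips to full contribution.
So the Nash equilibrium is full contribution by all 8; the group earns 1.2 × 7.36 × 264 = 2331.65.

2331.65 dollars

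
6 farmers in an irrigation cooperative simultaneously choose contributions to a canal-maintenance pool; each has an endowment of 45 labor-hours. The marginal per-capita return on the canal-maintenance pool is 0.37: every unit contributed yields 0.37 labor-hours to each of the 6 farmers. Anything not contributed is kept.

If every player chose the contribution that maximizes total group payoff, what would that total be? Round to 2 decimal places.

Each contributed unit returns 2.220 to the group as a whole (0.37 to each of 6 players), which exceeds 1, so the social optimum is full contribution: group total = 2.220 × 270 = 599.40.

599.40 labor-hours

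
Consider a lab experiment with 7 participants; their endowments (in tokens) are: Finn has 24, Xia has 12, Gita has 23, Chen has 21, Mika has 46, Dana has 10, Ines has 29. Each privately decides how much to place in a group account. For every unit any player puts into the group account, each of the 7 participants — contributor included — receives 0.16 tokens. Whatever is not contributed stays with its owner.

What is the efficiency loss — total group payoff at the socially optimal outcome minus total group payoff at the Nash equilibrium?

The private return per contributed unit is 0.16 < 1 for everyone, so the Nash equilibrium is zero contribution and the group total is Σ E_j = 24 + 12 + 23 + 21 + 46 + 10 + 29 = 165.
Each contributed unit returns 1.120 to the group, so the social optimum is full contribution by everyone: group total = 1.120 × 165 = 184.80.
Efficiency loss = (1.120 − 1) × 165 = 19.80.

19.80 tokens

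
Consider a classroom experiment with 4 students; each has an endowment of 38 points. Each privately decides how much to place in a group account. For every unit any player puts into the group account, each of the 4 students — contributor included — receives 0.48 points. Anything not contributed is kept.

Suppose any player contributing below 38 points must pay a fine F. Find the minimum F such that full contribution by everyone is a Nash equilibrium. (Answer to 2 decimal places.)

Given the others contribute fully, the best deviation is to contribute 0 (any partial contribution still incurs the fine and gives up units whose private return 0.48 is below 1).
Deviating from 38 to 0 saves 38 points but forfeits the deviator's share of the drop in the group account: 0.48 × 38 = 18.24.
So the deviation gain is 38 − 18.24 = 19.76, and the fine must be at least 19.76 points to wipe it out.

19.76 points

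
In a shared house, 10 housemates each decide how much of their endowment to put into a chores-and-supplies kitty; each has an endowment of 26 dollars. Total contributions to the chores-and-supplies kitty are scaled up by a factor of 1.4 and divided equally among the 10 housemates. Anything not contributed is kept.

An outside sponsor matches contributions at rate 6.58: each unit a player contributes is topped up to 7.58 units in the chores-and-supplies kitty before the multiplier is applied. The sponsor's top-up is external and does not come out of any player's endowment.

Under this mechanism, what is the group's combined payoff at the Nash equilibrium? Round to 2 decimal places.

Under the mechanism each unit contributed yields 1.4 × 7.58 / 10 = 1.0612 back to its contributor per unit of net cost, which exceeds 1, making full contribution the dominant choice for everyone.
At the Nash equilibrium everyone contributes 26. Group total payoff = 1.4 × 7.58 × 260 = 2759.12.

2759.12 dollars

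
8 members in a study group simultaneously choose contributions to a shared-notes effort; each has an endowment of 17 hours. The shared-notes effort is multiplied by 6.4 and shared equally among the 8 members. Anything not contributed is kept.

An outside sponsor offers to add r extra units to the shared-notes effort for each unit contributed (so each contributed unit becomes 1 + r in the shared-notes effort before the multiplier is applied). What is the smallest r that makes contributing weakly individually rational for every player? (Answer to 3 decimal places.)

0.250

With matching at rate r, one contributed unit becomes (1 + r) in the shared-notes effort and returns 6.4 × (1 + r) / 8 to the contributor.
Setting this equal to 1: 1 + r = 8/6.4 = 1.2500.
So the minimum matching rate is r = 1.2500 − 1 = 0.250.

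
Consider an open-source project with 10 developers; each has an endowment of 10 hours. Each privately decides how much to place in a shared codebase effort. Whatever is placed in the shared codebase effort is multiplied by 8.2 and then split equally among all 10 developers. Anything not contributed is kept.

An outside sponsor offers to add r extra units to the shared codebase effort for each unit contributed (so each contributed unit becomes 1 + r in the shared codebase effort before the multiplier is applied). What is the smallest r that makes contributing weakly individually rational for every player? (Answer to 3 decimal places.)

With matching at rate r, one contributed unit becomes (1 + r) in the shared codebase effort and returns 8.2 × (1 + r) / 10 to the contributor.
Setting this equal to 1: 1 + r = 10/8.2 = 1.2195.
So the minimum matching rate is r = 1.2195 − 1 = 0.220.

0.220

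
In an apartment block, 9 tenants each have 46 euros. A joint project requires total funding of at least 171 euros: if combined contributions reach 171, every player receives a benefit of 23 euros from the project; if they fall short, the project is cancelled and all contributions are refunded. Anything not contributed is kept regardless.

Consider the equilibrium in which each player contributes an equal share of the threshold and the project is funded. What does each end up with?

Equal share of the threshold: 171/9 = 19.
At this profile no one gains by cutting their contribution: any cut drops the total below 171, the project is cancelled, contributions are refunded, and the deviator ends with 46, which is less than 46 − 19 + 23 = 50. Contributing more than 19 just wastes the excess. So contributing exactly 19 is a best response.
Each player's payoff: 46 − 19 + 23 = 50.

50 euros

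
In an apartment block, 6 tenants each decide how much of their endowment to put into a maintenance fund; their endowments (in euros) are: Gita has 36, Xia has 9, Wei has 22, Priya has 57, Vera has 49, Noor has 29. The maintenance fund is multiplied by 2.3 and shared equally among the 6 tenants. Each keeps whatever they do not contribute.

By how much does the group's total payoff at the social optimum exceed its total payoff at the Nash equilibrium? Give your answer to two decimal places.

The private return per contributed unit is 2.3/6 = 0.3833 < 1 for every player regardless of endowment, so the Nash equilibrium is zero contribution and the group total is Σ E_j = 36 + 9 + 22 + 57 + 49 + 29 = 202.
Each contributed unit returns 2.300 to the group, so the social optimum is full contribution by everyone: group total = 2.300 × 202 = 464.60.
Efficiency loss = (2.300 − 1) × 202 = 262.60.

262.60 euros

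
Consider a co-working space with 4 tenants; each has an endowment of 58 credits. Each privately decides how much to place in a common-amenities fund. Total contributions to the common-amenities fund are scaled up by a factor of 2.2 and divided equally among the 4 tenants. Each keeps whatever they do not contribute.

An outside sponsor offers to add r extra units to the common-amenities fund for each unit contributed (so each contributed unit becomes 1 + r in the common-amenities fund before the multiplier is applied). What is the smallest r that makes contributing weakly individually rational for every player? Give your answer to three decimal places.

0.818

With matching at rate r, one contributed unit becomes (1 + r) in the common-amenities fund and returns 2.2 × (1 + r) / 4 to the contributor.
Setting this equal to 1: 1 + r = 4/2.2 = 1.8182.
So the minimum matching rate is r = 1.8182 − 1 = 0.818.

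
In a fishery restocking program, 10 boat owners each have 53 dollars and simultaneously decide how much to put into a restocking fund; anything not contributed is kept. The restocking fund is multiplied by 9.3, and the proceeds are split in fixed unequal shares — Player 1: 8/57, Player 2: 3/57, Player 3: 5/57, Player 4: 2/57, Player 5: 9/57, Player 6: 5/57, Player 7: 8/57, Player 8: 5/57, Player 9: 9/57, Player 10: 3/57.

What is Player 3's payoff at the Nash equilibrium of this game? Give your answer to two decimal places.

A player with share s gets back 9.3·s per unit contributed, so full contribution is dominant for anyone with s > 1/9.3 = 0.1075 and zero contribution is dominant for anyone below.
Player 1, Player 5, Player 7 and Player 9 clear that bar, contributing 53 each; the remaining 6 contribute 0. Total contributed: 212.
Player 3 keeps 53 and receives 9.3 × 212 × 5/57 = 172.95 from the restocking fund, for a payoff of 225.95.

225.95 dollars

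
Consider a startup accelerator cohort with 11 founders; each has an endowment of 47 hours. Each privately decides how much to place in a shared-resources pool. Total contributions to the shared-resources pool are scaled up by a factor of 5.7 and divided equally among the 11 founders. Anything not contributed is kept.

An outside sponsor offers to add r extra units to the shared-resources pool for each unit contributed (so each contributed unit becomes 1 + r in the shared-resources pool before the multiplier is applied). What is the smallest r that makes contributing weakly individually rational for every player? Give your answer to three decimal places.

0.930

With matching at rate r, one contributed unit becomes (1 + r) in the shared-resources pool and returns 5.7 × (1 + r) / 11 to the contributor.
Setting this equal to 1: 1 + r = 11/5.7 = 1.9298.
So the minimum matching rate is r = 1.9298 − 1 = 0.930.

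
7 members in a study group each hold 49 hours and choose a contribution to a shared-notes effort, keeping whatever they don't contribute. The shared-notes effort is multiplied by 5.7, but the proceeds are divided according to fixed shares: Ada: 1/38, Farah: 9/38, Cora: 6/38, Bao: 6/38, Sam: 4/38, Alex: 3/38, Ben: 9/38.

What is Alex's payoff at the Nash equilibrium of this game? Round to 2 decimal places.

A player with share s gets back 5.7·s per unit contributed, so full contribution is dominant for anyone with s > 1/5.7 = 0.1754 and zero contribution is dominant for anyone below.
The shares above 0.1754 belong to Farah and Ben, contributing 49 each; the remaining 5 contribute 0. Total contributed: 98.
Alex keeps 49 and receives 5.7 × 98 × 3/38 = 44.10 from the shared-notes effort, for a payoff of 93.10.

93.10 hours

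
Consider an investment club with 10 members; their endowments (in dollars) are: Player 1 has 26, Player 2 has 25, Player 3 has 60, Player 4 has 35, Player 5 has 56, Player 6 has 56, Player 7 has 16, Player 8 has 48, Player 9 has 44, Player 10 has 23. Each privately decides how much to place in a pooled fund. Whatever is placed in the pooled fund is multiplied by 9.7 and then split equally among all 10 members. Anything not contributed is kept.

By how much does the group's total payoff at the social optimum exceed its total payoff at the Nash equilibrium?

The private return per contributed unit is 9.7/10 = 0.9700 < 1 for every player regardless of endowment, so the Nash equilibrium is zero contribution and the group total is Σ E_j = 26 + 25 + 60 + 35 + 56 + 56 + 16 + 48 + 44 + 23 = 389.
Each contributed unit returns 9.700 to the group, so the social optimum is full contribution by everyone: group total = 9.700 × 389 = 3773.30.
Efficiency loss = (9.700 − 1) × 389 = 3384.30.

3384.30 dollars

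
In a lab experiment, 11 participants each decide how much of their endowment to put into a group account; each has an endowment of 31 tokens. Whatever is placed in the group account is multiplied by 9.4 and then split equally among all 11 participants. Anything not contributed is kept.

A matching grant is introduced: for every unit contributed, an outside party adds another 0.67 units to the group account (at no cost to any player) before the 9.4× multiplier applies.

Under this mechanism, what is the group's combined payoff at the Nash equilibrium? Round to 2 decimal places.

5353.02 tokens

With the mechanism, a contributed unit returns 9.4 × 1.67 / 11 = 1.4271 per unit of net cost to the contributor — now above 1 — so contributing fully is weakly dominant for every player.
At the Nash equilibrium everyone contributes 31. Group total payoff = 9.4 × 1.67 × 341 = 5353.02.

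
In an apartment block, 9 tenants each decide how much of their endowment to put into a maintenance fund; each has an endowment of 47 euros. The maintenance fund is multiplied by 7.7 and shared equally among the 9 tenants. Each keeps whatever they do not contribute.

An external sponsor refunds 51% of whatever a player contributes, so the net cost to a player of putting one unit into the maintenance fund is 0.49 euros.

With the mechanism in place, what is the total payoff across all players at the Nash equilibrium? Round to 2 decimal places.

Under the mechanism each unit contributed yields (7.7/9) / 0.49 = 1.7460 back to its contributor per unit of net cost, which exceeds 1, making full contribution the dominant choice for everyone.
So the Nash equilibrium is full contribution by all 9; the group earns 9 × (47 × 0.51 + 7.7 × 47) = 3472.83.

3472.83 euros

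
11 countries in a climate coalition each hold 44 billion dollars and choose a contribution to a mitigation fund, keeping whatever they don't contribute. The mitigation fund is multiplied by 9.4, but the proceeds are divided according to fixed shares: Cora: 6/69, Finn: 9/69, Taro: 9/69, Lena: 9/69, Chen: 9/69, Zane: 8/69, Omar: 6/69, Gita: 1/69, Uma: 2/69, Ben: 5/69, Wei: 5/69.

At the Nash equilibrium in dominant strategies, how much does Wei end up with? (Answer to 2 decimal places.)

193.86 billion dollars

A player with share s gets back 9.4·s per unit contributed, so full contribution is dominant for anyone with s > 1/9.4 = 0.1064 and zero contribution is dominant for anyone below.
Finn, Taro, Lena, Chen and Zane are above the threshold, contributing 44 each; the remaining 6 contribute 0. Total contributed: 220.
Wei keeps 44 and receives 9.4 × 220 × 5/69 = 149.86 from the mitigation fund, for a payoff of 193.86.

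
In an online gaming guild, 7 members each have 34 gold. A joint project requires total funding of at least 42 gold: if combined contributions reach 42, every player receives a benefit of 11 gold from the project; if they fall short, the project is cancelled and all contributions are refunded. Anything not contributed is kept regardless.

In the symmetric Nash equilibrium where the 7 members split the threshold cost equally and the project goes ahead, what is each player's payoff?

39 gold

Equal share of the threshold: 42/7 = 6.
At this profile no one gains by cutting their contribution: any cut drops the total below 42, the project is cancelled, contributions are refunded, and the deviator ends with 34, which is less than 34 − 6 + 11 = 39. Contributing more than 6 just wastes the excess. So contributing exactly 6 is a best response.
Each player's payoff: 34 − 6 + 11 = 39.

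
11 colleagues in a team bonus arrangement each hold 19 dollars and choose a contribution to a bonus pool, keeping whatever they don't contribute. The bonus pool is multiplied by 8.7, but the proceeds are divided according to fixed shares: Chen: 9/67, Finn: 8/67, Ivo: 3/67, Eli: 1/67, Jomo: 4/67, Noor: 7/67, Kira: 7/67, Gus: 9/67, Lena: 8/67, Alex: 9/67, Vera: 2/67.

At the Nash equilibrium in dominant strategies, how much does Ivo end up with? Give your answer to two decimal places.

For player j, contributing a unit is worthwhile iff 8.7 × (j's share) ≥ 1, i.e. iff j's share is at least 0.1149.
The shares above 0.1149 belong to Chen, Finn, Gus, Lena and Alex, contributing 19 each; the remaining 6 contribute 0. Total contributed: 95.
Ivo keeps 19 and receives 8.7 × 95 × 3/67 = 37.01 from the bonus pool, for a payoff of 56.01.

56.01 dollars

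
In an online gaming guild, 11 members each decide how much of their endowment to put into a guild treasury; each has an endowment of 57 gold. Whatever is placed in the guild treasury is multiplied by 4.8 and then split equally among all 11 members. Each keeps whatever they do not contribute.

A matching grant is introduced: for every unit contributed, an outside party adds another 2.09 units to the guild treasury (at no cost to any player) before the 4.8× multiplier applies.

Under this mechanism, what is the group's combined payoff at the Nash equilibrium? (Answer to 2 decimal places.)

9299.66 gold

With the mechanism, a contributed unit returns 4.8 × 3.09 / 11 = 1.3484 per unit of net cost to the contributor — now above 1 — so contributing fully is weakly dominant for every player.
At the Nash equilibrium everyone contributes 57. Group total payoff = 4.8 × 3.09 × 627 = 9299.66.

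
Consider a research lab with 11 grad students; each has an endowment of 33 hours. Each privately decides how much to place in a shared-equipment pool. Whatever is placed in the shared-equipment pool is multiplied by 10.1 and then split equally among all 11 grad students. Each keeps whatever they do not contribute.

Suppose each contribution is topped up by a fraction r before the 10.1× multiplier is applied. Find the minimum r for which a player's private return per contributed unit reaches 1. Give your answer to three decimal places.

0.089

With matching at rate r, one contributed unit becomes (1 + r) in the shared-equipment pool and returns 10.1 × (1 + r) / 11 to the contributor.
Setting this equal to 1: 1 + r = 11/10.1 = 1.0891.
So the minimum matching rate is r = 1.0891 − 1 = 0.089.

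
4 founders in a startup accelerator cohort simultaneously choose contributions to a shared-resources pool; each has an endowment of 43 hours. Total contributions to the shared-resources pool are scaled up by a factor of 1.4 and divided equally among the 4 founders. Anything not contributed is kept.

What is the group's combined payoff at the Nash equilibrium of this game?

172.00 hours

Each contributed unit returns 1.4/4 = 0.3500 to its contributor — below 1 — so contributing 0 is dominant for every player. At the Nash equilibrium everyone keeps their 43, and the group total is 4 × 43 = 172.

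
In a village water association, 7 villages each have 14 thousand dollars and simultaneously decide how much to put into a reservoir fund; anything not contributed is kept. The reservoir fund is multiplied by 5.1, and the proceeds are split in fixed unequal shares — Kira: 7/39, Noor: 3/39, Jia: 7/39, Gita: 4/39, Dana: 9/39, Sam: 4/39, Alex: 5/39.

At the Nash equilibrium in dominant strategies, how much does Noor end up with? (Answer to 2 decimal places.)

A player with share s gets back 5.1·s per unit contributed, so full contribution is dominant for anyone with s > 1/5.1 = 0.1961 and zero contribution is dominant for anyone below.
Only Dana (9/39) clears that bar, contributing 14; the remaining 6 contribute 0. Total contributed: 14.
Noor keeps 14 and receives 5.1 × 14 × 3/39 = 5.49 from the reservoir fund, for a payoff of 19.49.

19.49 thousand dollars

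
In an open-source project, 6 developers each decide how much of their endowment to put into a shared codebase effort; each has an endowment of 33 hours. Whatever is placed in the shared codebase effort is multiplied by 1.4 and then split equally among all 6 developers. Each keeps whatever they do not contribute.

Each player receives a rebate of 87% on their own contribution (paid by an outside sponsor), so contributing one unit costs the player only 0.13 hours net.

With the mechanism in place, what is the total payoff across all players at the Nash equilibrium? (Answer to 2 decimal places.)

449.46 hours

With the mechanism, a contributed unit returns (1.4/6) / 0.13 = 1.7949 per unit of net cost to the contributor — now above 1 — so contributing fully is weakly dominant for every player.
At the Nash equilibrium everyone contributes 33. Group total payoff = 6 × (33 × 0.87 + 1.4 × 33) = 449.46.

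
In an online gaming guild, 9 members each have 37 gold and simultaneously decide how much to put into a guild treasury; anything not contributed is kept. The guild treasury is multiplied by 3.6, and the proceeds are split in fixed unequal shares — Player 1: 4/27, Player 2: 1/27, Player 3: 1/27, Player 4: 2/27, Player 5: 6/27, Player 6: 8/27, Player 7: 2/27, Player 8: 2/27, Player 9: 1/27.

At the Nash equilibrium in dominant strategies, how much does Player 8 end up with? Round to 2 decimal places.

Player j's private return per contributed unit is 3.6 × (j's share). Contributing is weakly dominant for j when that share is at least 1/3.6 = 0.2778, and contributing 0 is dominant otherwise.
Only Player 6 (8/27) clears that bar, contributing 37; the remaining 8 contribute 0. Total contributed: 37.
Player 8 keeps 37 and receives 3.6 × 37 × 2/27 = 9.87 from the guild treasury, for a payoff of 46.87.

46.87 gold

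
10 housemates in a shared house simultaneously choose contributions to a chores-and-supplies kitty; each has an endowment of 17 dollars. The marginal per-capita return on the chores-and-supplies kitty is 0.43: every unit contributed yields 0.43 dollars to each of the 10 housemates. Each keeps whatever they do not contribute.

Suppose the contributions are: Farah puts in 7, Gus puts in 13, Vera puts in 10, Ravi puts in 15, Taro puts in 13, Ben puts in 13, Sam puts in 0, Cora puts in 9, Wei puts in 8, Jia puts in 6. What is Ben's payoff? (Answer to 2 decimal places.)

44.42 dollars

Total contributed: 7 + 13 + 10 + 15 + 13 + 13 + 0 + 9 + 8 + 6 = 94.
Each receives 0.43 × 94 = 40.42 from the chores-and-supplies kitty.
Ben keeps 17 − 13 = 4, so Ben's payoff is 4 + 40.42 = 44.42.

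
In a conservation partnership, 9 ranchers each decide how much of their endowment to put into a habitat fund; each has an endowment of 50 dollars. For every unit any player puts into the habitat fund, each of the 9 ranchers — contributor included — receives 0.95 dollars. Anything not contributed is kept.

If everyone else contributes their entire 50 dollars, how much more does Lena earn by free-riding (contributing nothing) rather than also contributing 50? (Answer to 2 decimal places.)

2.50 dollars

Switching from a contribution of 50 to 0 lets Lena keep an extra 50 dollars, but lowers the habitat fund by 50, which costs Lena their own share of that drop: 0.95 × 50 = 47.50.
Net gain = 50 − 47.50 = 2.50. The private return per contributed unit (0.95) is below 1, so free-riding is indeed the best response regardless of what the others do.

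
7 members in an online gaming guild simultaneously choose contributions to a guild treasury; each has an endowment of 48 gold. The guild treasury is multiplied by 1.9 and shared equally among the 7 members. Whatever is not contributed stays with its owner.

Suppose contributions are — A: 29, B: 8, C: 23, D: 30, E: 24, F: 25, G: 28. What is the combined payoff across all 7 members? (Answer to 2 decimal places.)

486.30 gold

Total contributed: 29 + 8 + 23 + 30 + 24 + 25 + 28 = 167; total kept: 7 × 48 − 167 = 169.
The guild treasury pays out 1.9 × 167 = 317.30 in aggregate.
Group total = 169 + 317.30 = 486.30.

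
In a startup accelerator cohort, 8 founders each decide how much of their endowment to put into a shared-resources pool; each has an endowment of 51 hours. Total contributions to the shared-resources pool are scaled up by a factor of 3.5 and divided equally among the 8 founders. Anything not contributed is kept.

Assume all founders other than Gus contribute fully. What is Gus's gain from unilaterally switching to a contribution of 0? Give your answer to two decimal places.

28.69 hours

Switching from a contribution of 51 to 0 lets Gus keep an extra 51 hours, but lowers the shared-resources pool by 51, which costs Gus their own share of that drop: 3.5/8 × 51 = 22.31.
Net gain = 51 − 22.31 = 28.69. The private return per contributed unit (0.4375) is below 1, so free-riding is indeed the best response regardless of what the others do.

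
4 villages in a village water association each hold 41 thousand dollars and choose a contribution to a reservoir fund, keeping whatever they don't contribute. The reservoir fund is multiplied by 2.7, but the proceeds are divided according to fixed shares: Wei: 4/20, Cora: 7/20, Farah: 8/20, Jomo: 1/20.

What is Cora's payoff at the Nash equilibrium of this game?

For player j, contributing a unit is worthwhile iff 2.7 × (j's share) ≥ 1, i.e. iff j's share is at least 0.3704.
The only share above 0.3704 is Farah's 8/20, contributing 41; the remaining 3 contribute 0. Total contributed: 41.
Cora keeps 41 and receives 2.7 × 41 × 7/20 = 38.75 from the reservoir fund, for a payoff of 79.75.

79.75 thousand dollars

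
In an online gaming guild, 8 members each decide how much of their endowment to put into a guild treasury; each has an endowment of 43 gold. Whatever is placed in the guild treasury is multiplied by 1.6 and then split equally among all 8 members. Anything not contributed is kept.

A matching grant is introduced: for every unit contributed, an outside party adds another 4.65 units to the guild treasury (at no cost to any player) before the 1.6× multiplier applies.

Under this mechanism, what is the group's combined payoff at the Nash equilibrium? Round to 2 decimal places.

The effective private return per unit is now 1.6 × 5.65 / 8 = 1.1300 > 1, so every player's dominant strategy flips to full contribution.
At the Nash equilibrium everyone contributes 43. Group total payoff = 1.6 × 5.65 × 344 = 3109.76.

3109.76 gold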